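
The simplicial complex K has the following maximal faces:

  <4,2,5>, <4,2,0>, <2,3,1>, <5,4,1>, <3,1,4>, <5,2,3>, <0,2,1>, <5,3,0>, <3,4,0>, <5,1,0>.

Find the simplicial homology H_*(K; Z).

H_0 ≅ Z,  H_1 ≅ Z/2Z,  H_2 = 0.

Fix the vertex order 0 < 1 < 2 < 3 < 4 < 5 and write every simplex with vertices in increasing order. Then dim K = 2 and the simplices of K are:

  0-simplices (6): [0], [1], [2], [3], [4], [5]
  1-simplices (15): [0,1], [0,2], [0,3], [0,4], [0,5], [1,2], [1,3], [1,4], [1,5], [2,3], [2,4], [2,5], [3,4], [3,5], [4,5]
  2-simplices (10): [0,1,2], [0,1,5], [0,2,4], [0,3,4], [0,3,5], [1,2,3], [1,3,4], [1,4,5], [2,3,5], [2,4,5]

so the chain groups are C_0 ≅ Z^6, C_1 ≅ Z^15, C_2 ≅ Z^10.

Boundary ∂_1: C_1 → C_0 maps an edge to its endpoints' difference, ∂[p,q] = q − p.
The resulting 6×15 matrix has rank 5, and its Smith normal form has invariant factors (1,1,1,1,1).

∂_2: C_2 → C_1 maps a triangle to the signed sum of its edges. For instance
  ∂[0,1,2] = [1,2] − [0,2] + [0,1],
  ∂[1,2,3] = [2,3] − [1,3] + [1,2].
The resulting 15×10 matrix has rank 10, and its Smith normal form has invariant factors (1,1,1,1,1,1,1,1,1,2).

Now H_k = ker ∂_k / im ∂_{k+1}, so:

  H_0: rank C_0 − rank ∂_1 = 6 − 5 = 1, and the invariant factors of ∂_1 are all 1, so H_0 = Z.
  H_1: rank ker ∂_1 − rank ∂_2 = (15 − 5) − 10 = 0, and ∂_2 has invariant factor 2 > 1, so H_1 = Z/2Z.
  H_2: rank ker ∂_2 − rank ∂_3 = (10 − 10) − 0 = 0, and there is no ∂_3, so H_2 = 0.

As a check, the Euler characteristic is 6 − 15 + 10 = 1, which agrees with 1 − 0 + 0 = 1.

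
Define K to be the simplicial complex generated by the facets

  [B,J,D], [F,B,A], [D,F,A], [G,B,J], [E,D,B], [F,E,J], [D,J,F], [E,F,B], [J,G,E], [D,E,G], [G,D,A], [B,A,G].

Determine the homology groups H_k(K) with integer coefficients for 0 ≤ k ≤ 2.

H_0 = Z,  H_1 = Z/2,  H_2 = 0.

Take the total order A < B < D < E < F < G < J on the vertex set. Then K (dimension 2) consists of the simplices:

  0-simplices (7): A, B, D, E, F, G, J
  1-simplices (18): AB, AD, AF, AG, BD, BE, BF, BG, BJ, DE, DF, DG, DJ, EF, EG, EJ, FJ, GJ
  2-simplices (12): ABF, ABG, ADF, ADG, BDE, BDJ, BEF, BGJ, DEG, DFJ, EFJ, EGJ

so the chain groups are C_0 ≅ Z^7, C_1 ≅ Z^18, C_2 ≅ Z^12.

The boundary map ∂_1: C_1 → C_0 sends each edge [p,q] (with p < q) to q − p. For instance
  ∂FJ = J − F.
This gives a 7×18 integer matrix of rank 6; reducing to Smith normal form yields diagonal entries (1,1,1,1,1,1).

Boundary ∂_2: C_2 → C_1 acts by ∂[p,q,r] = [q,r] − [p,r] + [p,q]. For instance
  ∂EGJ = GJ − EJ + EG,
  ∂DFJ = FJ − DJ + DF.
As a 18×12 matrix over Z this has rank 12, with invariant factors (1,1,1,1,1,1,1,1,1,1,1,2).

Reading off H_k = ker ∂_k / im ∂_{k+1}:

  H_0: rank C_0 − rank ∂_1 = 7 − 6 = 1, and the invariant factors of ∂_1 are all 1, so H_0 = Z.
  H_1: rank ker ∂_1 − rank ∂_2 = (18 − 6) − 12 = 0, and ∂_2 has invariant factor 2 > 1, so H_1 = Z/2.
  H_2: rank ker ∂_2 − rank ∂_3 = (12 − 12) − 0 = 0, and there is no ∂_3, so H_2 = 0.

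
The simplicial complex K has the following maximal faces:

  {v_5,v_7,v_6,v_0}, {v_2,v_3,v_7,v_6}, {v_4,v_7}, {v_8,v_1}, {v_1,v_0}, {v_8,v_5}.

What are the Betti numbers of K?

b_0 = 1, b_1 = 1, b_2 = 0, b_3 = 0.

Take the total order v_0 < v_1 < v_2 < v_3 < v_4 < v_5 < v_6 < v_7 < v_8 on the vertex set. Then K (dimension 3) consists of the simplices:

  0-simplices (9): [v_0], [v_1], [v_2], [v_3], [v_4], [v_5], [v_6], [v_7], [v_8]
  1-simplices (15): (15 of them)
  2-simplices (8): [v_0,v_5,v_6], [v_0,v_5,v_7], [v_0,v_6,v_7], [v_2,v_3,v_6], [v_2,v_3,v_7], [v_2,v_6,v_7], [v_3,v_6,v_7], [v_5,v_6,v_7]
  3-simplices (2): [v_0,v_5,v_6,v_7], [v_2,v_3,v_6,v_7]

so the chain groups are C_0 ≅ Z^9, C_1 ≅ Z^15, C_2 ≅ Z^8, C_3 ≅ Z^2.

∂_1: C_1 → C_0 sends each edge [p,q] (with p < q) to q − p. For instance
  ∂[v_1,v_8] = [v_8] − [v_1].
This gives a 9×15 integer matrix of rank 8; reducing to Smith normal form yields diagonal entries (1,1,1,1,1,1,1,1).

Boundary ∂_2: C_2 → C_1 maps a triangle to the signed sum of its edges. For instance
  ∂[v_0,v_6,v_7] = [v_6,v_7] − [v_0,v_7] + [v_0,v_6],
  ∂[v_2,v_6,v_7] = [v_6,v_7] − [v_2,v_7] + [v_2,v_6].
The 15×8 boundary matrix has rank 6 and Smith normal form diag(1,1,1,1,1,1).

Boundary ∂_3: C_3 → C_2 sends each 3-simplex σ to the alternating sum Σ_i (−1)^i (σ with its i-th vertex removed). For instance
  ∂[v_2,v_3,v_6,v_7] = [v_3,v_6,v_7] − [v_2,v_6,v_7] + [v_2,v_3,v_7] − [v_2,v_3,v_6],
  ∂[v_0,v_5,v_6,v_7] = [v_5,v_6,v_7] − [v_0,v_6,v_7] + [v_0,v_5,v_7] − [v_0,v_5,v_6].
The resulting 8×2 matrix has rank 2, and its Smith normal form has invariant factors (1,1).

Now H_k = ker ∂_k / im ∂_{k+1}, so:

  H_0: rank C_0 − rank ∂_1 = 9 − 8 = 1, and the invariant factors of ∂_1 are all 1, so H_0 ≅ Z.
  H_1: rank ker ∂_1 − rank ∂_2 = (15 − 8) − 6 = 1, and the invariant factors of ∂_2 are all 1, so H_1 ≅ Z.
  H_2: rank ker ∂_2 − rank ∂_3 = (8 − 6) − 2 = 0, and the invariant factors of ∂_3 are all 1, so H_2 ≅ 0.
  H_3: rank ker ∂_3 − rank ∂_4 = (2 − 2) − 0 = 0, and there is no ∂_4, so H_3 ≅ 0.

As a check, the Euler characteristic is 9 − 15 + 8 − 2 = 0, which agrees with 1 − 1 + 0 − 0 = 0.

Hence the Betti numbers are b_0 = 1, b_1 = 1, b_2 = 0, b_3 = 0.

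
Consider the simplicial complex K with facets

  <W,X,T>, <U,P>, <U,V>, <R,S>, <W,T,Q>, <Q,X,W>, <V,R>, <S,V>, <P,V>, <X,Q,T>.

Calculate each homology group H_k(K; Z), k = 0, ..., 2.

H_0 = Z^2,  H_1 = Z^2,  H_2 = Z.

K has 9 vertices, 12 edges, 4 triangles.
rank ∂_0 = 0, rank ∂_1 = 7 ⇒ b_0 = 9 − 0 − 7 = 2; all invariant factors of ∂_1 are 1 so no torsion. So H_0 ≅ Z^2.
rank ∂_1 = 7, rank ∂_2 = 3 ⇒ b_1 = 12 − 7 − 3 = 2; all invariant factors of ∂_2 are 1 so no torsion. So H_1 ≅ Z^2.
rank ∂_2 = 3, rank ∂_3 = 0 ⇒ b_2 = 4 − 3 − 0 = 1. So H_2 ≅ Z.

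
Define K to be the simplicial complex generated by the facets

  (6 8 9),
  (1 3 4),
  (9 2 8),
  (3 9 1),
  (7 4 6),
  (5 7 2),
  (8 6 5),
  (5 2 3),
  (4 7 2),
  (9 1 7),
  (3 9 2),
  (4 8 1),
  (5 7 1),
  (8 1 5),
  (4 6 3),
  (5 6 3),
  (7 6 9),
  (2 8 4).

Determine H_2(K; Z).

K has 9 vertices, 27 edges, 18 triangles.
rank ∂_2 = 17, rank ∂_3 = 0 ⇒ b_2 = 18 − 17 − 0 = 1. So H_2 = Z.

H_2 = Z.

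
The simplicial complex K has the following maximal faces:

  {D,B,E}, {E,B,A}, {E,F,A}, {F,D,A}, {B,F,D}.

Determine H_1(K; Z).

H_1 = Z.

K has 5 vertices, 10 edges, 5 triangles.
rank ∂_1 = 4, rank ∂_2 = 5 ⇒ b_1 = 10 − 4 − 5 = 1; all invariant factors of ∂_2 are 1 so no torsion. So H_1 ≅ Z.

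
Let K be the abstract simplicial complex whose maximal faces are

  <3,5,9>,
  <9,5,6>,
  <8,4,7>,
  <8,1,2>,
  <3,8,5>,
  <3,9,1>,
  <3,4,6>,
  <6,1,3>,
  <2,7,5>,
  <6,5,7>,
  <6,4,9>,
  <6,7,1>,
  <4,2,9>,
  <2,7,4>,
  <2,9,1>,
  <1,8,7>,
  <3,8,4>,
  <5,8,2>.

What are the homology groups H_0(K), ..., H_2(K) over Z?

H_0 ≅ Z,  H_1 ≅ Z × Z/2,  H_2 = 0.

Fix the vertex order 1 < 2 < 3 < 4 < 5 < 6 < 7 < 8 < 9 and write every simplex with vertices in increasing order. Then dim K = 2 and the simplices of K are:

  0-simplices (9): [1], [2], [3], [4], [5], [6], [7], [8], [9]
  1-simplices (27): (27 of them)
  2-simplices (18): [1,2,8], [1,2,9], [1,3,6], [1,3,9], [1,6,7], [1,7,8], [2,4,7], [2,4,9], [2,5,7], [2,5,8], [3,4,6], [3,4,8], [3,5,8], [3,5,9], [4,6,9], [4,7,8], [5,6,7], [5,6,9]

so the chain groups are C_0 ≅ Z^9, C_1 ≅ Z^27, C_2 ≅ Z^18.

∂_1: C_1 → C_0 maps an edge to its endpoints' difference, ∂[p,q] = q − p.
This gives a 9×27 integer matrix of rank 8; reducing to Smith normal form yields diagonal entries (1,1,1,1,1,1,1,1).

∂_2: C_2 → C_1 acts by ∂[p,q,r] = [q,r] − [p,r] + [p,q]. For instance
  ∂[3,4,8] = [4,8] − [3,8] + [3,4],
  ∂[5,6,7] = [6,7] − [5,7] + [5,6].
The resulting 27×18 matrix has rank 18, and its Smith normal form has invariant factors (1,1,1,1,1,1,1,1,1,1,1,1,1,1,1,1,1,2).

Computing H_k = (kernel of ∂_k) / (image of ∂_{k+1}):

  H_0: rank C_0 − rank ∂_1 = 9 − 8 = 1, and the invariant factors of ∂_1 are all 1, so H_0 ≅ Z.
  H_1: rank ker ∂_1 − rank ∂_2 = (27 − 8) − 18 = 1, and ∂_2 has invariant factor 2 > 1, so H_1 ≅ Z × Z/2.
  H_2: rank ker ∂_2 − rank ∂_3 = (18 − 18) − 0 = 0, and there is no ∂_3, so H_2 ≅ 0.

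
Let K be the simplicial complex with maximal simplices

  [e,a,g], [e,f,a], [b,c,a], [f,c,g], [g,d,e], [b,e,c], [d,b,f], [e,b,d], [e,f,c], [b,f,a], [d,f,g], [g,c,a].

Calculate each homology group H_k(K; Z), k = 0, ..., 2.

Order the vertices as a < b < c < d < e < f < g. Listing each simplex with vertices in this order, K has dimension 2 with simplices:

  0-simplices (7): a, b, c, d, e, f, g
  1-simplices (18): ab, ac, ae, af, ag, bc, bd, be, bf, ce, cf, cg, de, df, dg, ef, eg, fg
  2-simplices (12): abc, abf, acg, aef, aeg, bce, bde, bdf, cef, cfg, deg, dfg

Hence C_0 ≅ Z^7, C_1 ≅ Z^18, C_2 ≅ Z^12.

Boundary ∂_1: C_1 → C_0 sends each edge [p,q] (with p < q) to q − p.
The 7×18 boundary matrix has rank 6 and Smith normal form diag(1,1,1,1,1,1).

∂_2: C_2 → C_1 acts by ∂[p,q,r] = [q,r] − [p,r] + [p,q]. For instance
  ∂abc = bc − ac + ab,
  ∂bce = ce − be + bc.
The resulting 18×12 matrix has rank 12, and its Smith normal form has invariant factors (1,1,1,1,1,1,1,1,1,1,1,2).

Reading off H_k = ker ∂_k / im ∂_{k+1}:

  H_0: rank C_0 − rank ∂_1 = 7 − 6 = 1, and the invariant factors of ∂_1 are all 1, so H_0 ≅ Z.
  H_1: rank ker ∂_1 − rank ∂_2 = (18 − 6) − 12 = 0, and ∂_2 has invariant factor 2 > 1, so H_1 ≅ Z/2.
  H_2: rank ker ∂_2 − rank ∂_3 = (12 − 12) − 0 = 0, and there is no ∂_3, so H_2 ≅ 0.

As a check, the Euler characteristic is 7 − 18 + 12 = 1, which agrees with 1 − 0 + 0 = 1.

H_0 = Z,  H_1 = Z/2,  H_2 = 0.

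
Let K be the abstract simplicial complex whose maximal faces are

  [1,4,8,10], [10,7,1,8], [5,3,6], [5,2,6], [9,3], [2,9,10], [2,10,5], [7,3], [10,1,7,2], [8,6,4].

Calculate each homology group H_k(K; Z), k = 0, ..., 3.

Take the total order 1 < 2 < 3 < 4 < 5 < 6 < 7 < 8 < 9 < 10 on the vertex set. Then K (dimension 3) consists of the simplices:

  0-simplices (10): [1], [2], [3], [4], [5], [6], [7], [8], [9], [10]
  1-simplices (24): (24 of them)
  2-simplices (15): [1,2,7], [1,2,10], [1,4,8], [1,4,10], [1,7,8], [1,7,10], [1,8,10], [2,5,6], [2,5,10], [2,7,10], [2,9,10], [3,5,6], [4,6,8], [4,8,10], [7,8,10]
  3-simplices (3): [1,2,7,10], [1,4,8,10], [1,7,8,10]

Hence C_0 ≅ Z^10, C_1 ≅ Z^24, C_2 ≅ Z^15, C_3 ≅ Z^3.

∂_1: C_1 → C_0 maps an edge to its endpoints' difference, ∂[p,q] = q − p.
The resulting 10×24 matrix has rank 9, and its Smith normal form has invariant factors (1,1,1,1,1,1,1,1,1).

Boundary ∂_2: C_2 → C_1 maps a triangle to the signed sum of its edges. For instance
  ∂[4,8,10] = [8,10] − [4,10] + [4,8],
  ∂[2,5,10] = [5,10] − [2,10] + [2,5].
As a 24×15 matrix over Z this has rank 12, with invariant factors (1,1,1,1,1,1,1,1,1,1,1,1).

Boundary ∂_3: C_3 → C_2 sends each 3-simplex σ to the alternating sum Σ_i (−1)^i (σ with its i-th vertex removed). For instance
  ∂[1,7,8,10] = [7,8,10] − [1,8,10] + [1,7,10] − [1,7,8],
  ∂[1,4,8,10] = [4,8,10] − [1,8,10] + [1,4,10] − [1,4,8].
The 15×3 boundary matrix has rank 3 and Smith normal form diag(1,1,1).

Now H_k = ker ∂_k / im ∂_{k+1}, so:

  H_0: rank C_0 − rank ∂_1 = 10 − 9 = 1, and the invariant factors of ∂_1 are all 1, so H_0 = Z.
  H_1: rank ker ∂_1 − rank ∂_2 = (24 − 9) − 12 = 3, and the invariant factors of ∂_2 are all 1, so H_1 = Z^3.
  H_2: rank ker ∂_2 − rank ∂_3 = (15 − 12) − 3 = 0, and the invariant factors of ∂_3 are all 1, so H_2 = 0.
  H_3: rank ker ∂_3 − rank ∂_4 = (3 − 3) − 0 = 0, and there is no ∂_4, so H_3 = 0.

H_0 = Z,  H_1 = Z^3,  H_2 = 0,  H_3 = 0.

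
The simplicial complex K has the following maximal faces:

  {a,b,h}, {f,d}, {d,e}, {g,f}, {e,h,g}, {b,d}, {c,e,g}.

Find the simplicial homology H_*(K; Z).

H_0 = Z,  H_1 = Z^2,  H_2 = 0.

Order the vertices as a < b < c < d < e < f < g < h. Listing each simplex with vertices in this order, K has dimension 2 with simplices:

  0-simplices (8): a, b, c, d, e, f, g, h
  1-simplices (12): ab, ah, bd, bh, ce, cg, de, df, eg, eh, fg, gh
  2-simplices (3): abh, ceg, egh

Hence C_0 ≅ Z^8, C_1 ≅ Z^12, C_2 ≅ Z^3.

The boundary map ∂_1: C_1 → C_0 maps an edge to its endpoints' difference, ∂[p,q] = q − p.
The resulting 8×12 matrix has rank 7, and its Smith normal form has invariant factors (1,1,1,1,1,1,1).

∂_2: C_2 → C_1 acts by ∂[p,q,r] = [q,r] − [p,r] + [p,q]. For instance
  ∂egh = gh − eh + eg,
  ∂ceg = eg − cg + ce.
The resulting 12×3 matrix has rank 3, and its Smith normal form has invariant factors (1,1,1).

Now H_k = ker ∂_k / im ∂_{k+1}, so:

  H_0: rank C_0 − rank ∂_1 = 8 − 7 = 1, and the invariant factors of ∂_1 are all 1, so H_0 = Z.
  H_1: rank ker ∂_1 − rank ∂_2 = (12 − 7) − 3 = 2, and the invariant factors of ∂_2 are all 1, so H_1 = Z^2.
  H_2: rank ker ∂_2 − rank ∂_3 = (3 − 3) − 0 = 0, and there is no ∂_3, so H_2 = 0.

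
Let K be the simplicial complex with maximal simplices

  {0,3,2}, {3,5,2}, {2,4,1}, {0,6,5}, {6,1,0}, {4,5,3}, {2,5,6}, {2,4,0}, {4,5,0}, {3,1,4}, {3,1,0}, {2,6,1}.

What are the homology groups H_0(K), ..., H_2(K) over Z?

H_0 = Z,  H_1 = Z/2,  H_2 = 0.

K has 7 vertices, 18 edges, 12 triangles.
rank ∂_0 = 0, rank ∂_1 = 6 ⇒ b_0 = 7 − 0 − 6 = 1; all invariant factors of ∂_1 are 1 so no torsion. So H_0 ≅ Z.
rank ∂_1 = 6, rank ∂_2 = 12 ⇒ b_1 = 18 − 6 − 12 = 0; ∂_2 has invariant factor(s) [2] giving torsion. So H_1 ≅ Z/2.
rank ∂_2 = 12, rank ∂_3 = 0 ⇒ b_2 = 12 − 12 − 0 = 0. So H_2 ≅ 0.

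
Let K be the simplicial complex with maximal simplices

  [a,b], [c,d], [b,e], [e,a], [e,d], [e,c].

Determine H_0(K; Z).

Take the total order a < b < c < d < e on the vertex set. Then K (dimension 1) consists of the simplices:

  0-simplices (5): a, b, c, d, e
  1-simplices (6): ab, ae, be, cd, ce, de

so the chain groups are C_0 ≅ Z^5, C_1 ≅ Z^6.

The boundary map ∂_1: C_1 → C_0 is given by ∂[p,q] = [q] − [p]. For instance
  ∂ae = e − a.
The resulting 5×6 matrix has rank 4, and its Smith normal form has invariant factors (1,1,1,1).

Reading off H_k = ker ∂_k / im ∂_{k+1}:

  H_0: rank C_0 − rank ∂_1 = 5 − 4 = 1, and the invariant factors of ∂_1 are all 1, so H_0 = Z.

(K is a triangulation of a wedge of 2 circles.)

H_0 = Z.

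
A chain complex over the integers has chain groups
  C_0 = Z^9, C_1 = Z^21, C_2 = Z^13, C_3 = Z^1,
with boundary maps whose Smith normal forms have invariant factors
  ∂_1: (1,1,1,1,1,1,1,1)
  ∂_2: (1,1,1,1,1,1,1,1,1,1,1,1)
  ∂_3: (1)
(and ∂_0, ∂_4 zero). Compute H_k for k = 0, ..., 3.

H_0 ≅ Z,  H_1 ≅ Z,  H_2 = 0,  H_3 = 0.

H_0: b_0 = 9 − 0 − 8 = 1; torsion from ∂_1 factors > 1: none. So H_0 ≅ Z.
H_1: b_1 = 21 − 8 − 12 = 1; torsion from ∂_2 factors > 1: none. So H_1 ≅ Z.
H_2: b_2 = 13 − 12 − 1 = 0; torsion from ∂_3 factors > 1: none. So H_2 ≅ 0.
H_3: b_3 = 1 − 1 − 0 = 0; torsion from ∂_4 factors > 1: none. So H_3 ≅ 0.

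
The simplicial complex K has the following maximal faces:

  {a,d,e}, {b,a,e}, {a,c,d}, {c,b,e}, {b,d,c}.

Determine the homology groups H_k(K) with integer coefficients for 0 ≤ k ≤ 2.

K has 5 vertices, 10 edges, 5 triangles.
rank ∂_0 = 0, rank ∂_1 = 4 ⇒ b_0 = 5 − 0 − 4 = 1; all invariant factors of ∂_1 are 1 so no torsion. So H_0 ≅ Z.
rank ∂_1 = 4, rank ∂_2 = 5 ⇒ b_1 = 10 − 4 − 5 = 1; all invariant factors of ∂_2 are 1 so no torsion. So H_1 ≅ Z.
rank ∂_2 = 5, rank ∂_3 = 0 ⇒ b_2 = 5 − 5 − 0 = 0. So H_2 ≅ 0.

H_0 ≅ Z,  H_1 ≅ Z,  H_2 = 0.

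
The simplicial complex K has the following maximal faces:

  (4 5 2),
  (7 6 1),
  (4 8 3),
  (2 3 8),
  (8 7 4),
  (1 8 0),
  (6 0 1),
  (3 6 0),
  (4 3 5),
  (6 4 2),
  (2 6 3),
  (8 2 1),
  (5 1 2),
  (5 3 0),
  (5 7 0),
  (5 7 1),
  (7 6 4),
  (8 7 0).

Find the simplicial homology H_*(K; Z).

We work with the vertex ordering 0 < 1 < 2 < 3 < 4 < 5 < 6 < 7 < 8. The simplices of K, each written with vertices in increasing order, are:

  0-simplices (9): [0], [1], [2], [3], [4], [5], [6], [7], [8]
  1-simplices (27): (27 of them)
  2-simplices (18): [0,1,6], [0,1,8], [0,3,5], [0,3,6], [0,5,7], [0,7,8], [1,2,5], [1,2,8], [1,5,7], [1,6,7], [2,3,6], [2,3,8], [2,4,5], [2,4,6], [3,4,5], [3,4,8], [4,6,7], [4,7,8]

so the chain groups are C_0 ≅ Z^9, C_1 ≅ Z^27, C_2 ≅ Z^18.

The boundary map ∂_1: C_1 → C_0 maps an edge to its endpoints' difference, ∂[p,q] = q − p. For instance
  ∂[0,5] = [5] − [0].
The resulting 9×27 matrix has rank 8, and its Smith normal form has invariant factors (1,1,1,1,1,1,1,1).

Boundary ∂_2: C_2 → C_1 maps a triangle to the signed sum of its edges. For instance
  ∂[3,4,8] = [4,8] − [3,8] + [3,4],
  ∂[4,7,8] = [7,8] − [4,8] + [4,7].
This gives a 27×18 integer matrix of rank 18; reducing to Smith normal form yields diagonal entries (1,1,1,1,1,1,1,1,1,1,1,1,1,1,1,1,1,2).

Reading off H_k = ker ∂_k / im ∂_{k+1}:

  H_0: rank C_0 − rank ∂_1 = 9 − 8 = 1, and the invariant factors of ∂_1 are all 1, so H_0 = Z.
  H_1: rank ker ∂_1 − rank ∂_2 = (27 − 8) − 18 = 1, and ∂_2 has invariant factor 2 > 1, so H_1 = Z ⊕ Z_2.
  H_2: rank ker ∂_2 − rank ∂_3 = (18 − 18) − 0 = 0, and there is no ∂_3, so H_2 = 0.

H_0 = Z,  H_1 = Z ⊕ Z_2,  H_2 = 0.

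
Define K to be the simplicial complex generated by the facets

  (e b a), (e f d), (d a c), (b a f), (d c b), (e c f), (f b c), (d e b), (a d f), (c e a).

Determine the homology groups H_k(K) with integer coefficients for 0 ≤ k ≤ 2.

H_0 ≅ Z,  H_1 ≅ Z/2,  H_2 = 0.

K has 6 vertices, 15 edges, 10 triangles.
rank ∂_0 = 0, rank ∂_1 = 5 ⇒ b_0 = 6 − 0 − 5 = 1; all invariant factors of ∂_1 are 1 so no torsion. So H_0 ≅ Z.
rank ∂_1 = 5, rank ∂_2 = 10 ⇒ b_1 = 15 − 5 − 10 = 0; ∂_2 has invariant factor(s) [2] giving torsion. So H_1 ≅ Z/2.
rank ∂_2 = 10, rank ∂_3 = 0 ⇒ b_2 = 10 − 10 − 0 = 0. So H_2 ≅ 0.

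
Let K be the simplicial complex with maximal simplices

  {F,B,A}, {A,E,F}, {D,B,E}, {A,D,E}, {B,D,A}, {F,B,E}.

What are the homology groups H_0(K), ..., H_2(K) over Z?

Take the total order A < B < D < E < F on the vertex set. Then K (dimension 2) consists of the simplices:

  0-simplices (5): A, B, D, E, F
  1-simplices (9): AB, AD, AE, AF, BD, BE, BF, DE, EF
  2-simplices (6): ABD, ABF, ADE, AEF, BDE, BEF

giving chain groups C_0 ≅ Z^5, C_1 ≅ Z^9, C_2 ≅ Z^6.

∂_1: C_1 → C_0 sends each edge [p,q] (with p < q) to q − p. For instance
  ∂BF = F − B.
The resulting 5×9 matrix has rank 4, and its Smith normal form has invariant factors (1,1,1,1).

∂_2: C_2 → C_1 maps a triangle to the signed sum of its edges. For instance
  ∂ABD = BD − AD + AB,
  ∂BDE = DE − BE + BD.
The resulting 9×6 matrix has rank 5, and its Smith normal form has invariant factors (1,1,1,1,1).

From H_k ≅ ker(∂_k) / im(∂_{k+1}) we obtain:

  H_0: rank C_0 − rank ∂_1 = 5 − 4 = 1, and the invariant factors of ∂_1 are all 1, so H_0 = Z.
  H_1: rank ker ∂_1 − rank ∂_2 = (9 − 4) − 5 = 0, and the invariant factors of ∂_2 are all 1, so H_1 = 0.
  H_2: rank ker ∂_2 − rank ∂_3 = (6 − 5) − 0 = 1, and there is no ∂_3, so H_2 = Z.

As a check, the Euler characteristic is 5 − 9 + 6 = 2, which agrees with 1 − 0 + 1 = 2.

H_0 = Z,  H_1 = 0,  H_2 = Z.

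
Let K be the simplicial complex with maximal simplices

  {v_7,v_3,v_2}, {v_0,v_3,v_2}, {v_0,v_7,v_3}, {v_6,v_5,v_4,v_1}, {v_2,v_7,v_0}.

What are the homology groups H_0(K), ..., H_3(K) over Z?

Take the total order v_0 < v_1 < v_2 < v_3 < v_4 < v_5 < v_6 < v_7 on the vertex set. Then K (dimension 3) consists of the simplices:

  0-simplices (8): [v_0], [v_1], [v_2], [v_3], [v_4], [v_5], [v_6], [v_7]
  1-simplices (12): [v_0,v_2], [v_0,v_3], [v_0,v_7], [v_1,v_4], [v_1,v_5], [v_1,v_6], [v_2,v_3], [v_2,v_7], [v_3,v_7], [v_4,v_5], [v_4,v_6], [v_5,v_6]
  2-simplices (8): [v_0,v_2,v_3], [v_0,v_2,v_7], [v_0,v_3,v_7], [v_1,v_4,v_5], [v_1,v_4,v_6], [v_1,v_5,v_6], [v_2,v_3,v_7], [v_4,v_5,v_6]
  3-simplices (1): [v_1,v_4,v_5,v_6]

so the chain groups are C_0 ≅ Z^8, C_1 ≅ Z^12, C_2 ≅ Z^8, C_3 ≅ Z^1.

The boundary map ∂_1: C_1 → C_0 maps an edge to its endpoints' difference, ∂[p,q] = q − p.
As a 8×12 matrix over Z this has rank 6, with invariant factors (1,1,1,1,1,1).

The boundary map ∂_2: C_2 → C_1 acts by ∂[p,q,r] = [q,r] − [p,r] + [p,q]. For instance
  ∂[v_0,v_2,v_7] = [v_2,v_7] − [v_0,v_7] + [v_0,v_2],
  ∂[v_2,v_3,v_7] = [v_3,v_7] − [v_2,v_7] + [v_2,v_3].
The 12×8 boundary matrix has rank 6 and Smith normal form diag(1,1,1,1,1,1).

Boundary ∂_3: C_3 → C_2 sends each 3-simplex σ to the alternating sum Σ_i (−1)^i (σ with its i-th vertex removed). For instance
  ∂[v_1,v_4,v_5,v_6] = [v_4,v_5,v_6] − [v_1,v_5,v_6] + [v_1,v_4,v_6] − [v_1,v_4,v_5].
As a 8×1 matrix over Z this has rank 1, with invariant factors (1).

From H_k ≅ ker(∂_k) / im(∂_{k+1}) we obtain:

  H_0: rank C_0 − rank ∂_1 = 8 − 6 = 2, and the invariant factors of ∂_1 are all 1, so H_0 ≅ Z^2.
  H_1: rank ker ∂_1 − rank ∂_2 = (12 − 6) − 6 = 0, and the invariant factors of ∂_2 are all 1, so H_1 ≅ 0.
  H_2: rank ker ∂_2 − rank ∂_3 = (8 − 6) − 1 = 1, and the invariant factors of ∂_3 are all 1, so H_2 ≅ Z.
  H_3: rank ker ∂_3 − rank ∂_4 = (1 − 1) − 0 = 0, and there is no ∂_4, so H_3 ≅ 0.

(K is a triangulation of the disjoint union of the 2-sphere S^2 and the 3-simplex.)

H_0 = Z^2,  H_1 = 0,  H_2 = Z,  H_3 = 0.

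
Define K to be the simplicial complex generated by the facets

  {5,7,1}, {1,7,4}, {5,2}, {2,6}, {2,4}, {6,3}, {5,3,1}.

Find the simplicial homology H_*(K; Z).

Fix the vertex order 1 < 2 < 3 < 4 < 5 < 6 < 7 and write every simplex with vertices in increasing order. Then dim K = 2 and the simplices of K are:

  0-simplices (7): [1], [2], [3], [4], [5], [6], [7]
  1-simplices (11): [1,3], [1,4], [1,5], [1,7], [2,4], [2,5], [2,6], [3,5], [3,6], [4,7], [5,7]
  2-simplices (3): [1,3,5], [1,4,7], [1,5,7]

Hence C_0 ≅ Z^7, C_1 ≅ Z^11, C_2 ≅ Z^3.

Boundary ∂_1: C_1 → C_0 maps an edge to its endpoints' difference, ∂[p,q] = q − p.
The resulting 7×11 matrix has rank 6, and its Smith normal form has invariant factors (1,1,1,1,1,1).

∂_2: C_2 → C_1 acts by ∂[p,q,r] = [q,r] − [p,r] + [p,q]. For instance
  ∂[1,4,7] = [4,7] − [1,7] + [1,4],
  ∂[1,3,5] = [3,5] − [1,5] + [1,3].
The resulting 11×3 matrix has rank 3, and its Smith normal form has invariant factors (1,1,1).

Reading off H_k = ker ∂_k / im ∂_{k+1}:

  H_0: rank C_0 − rank ∂_1 = 7 − 6 = 1, and the invariant factors of ∂_1 are all 1, so H_0 ≅ Z.
  H_1: rank ker ∂_1 − rank ∂_2 = (11 − 6) − 3 = 2, and the invariant factors of ∂_2 are all 1, so H_1 ≅ Z^2.
  H_2: rank ker ∂_2 − rank ∂_3 = (3 − 3) − 0 = 0, and there is no ∂_3, so H_2 ≅ 0.

H_0 = Z,  H_1 = Z^2,  H_2 = 0.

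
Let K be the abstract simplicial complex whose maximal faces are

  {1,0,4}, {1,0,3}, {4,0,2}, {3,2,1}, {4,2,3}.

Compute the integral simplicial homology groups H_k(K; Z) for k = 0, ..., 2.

K has 5 vertices, 10 edges, 5 triangles.
rank ∂_0 = 0, rank ∂_1 = 4 ⇒ b_0 = 5 − 0 − 4 = 1; all invariant factors of ∂_1 are 1 so no torsion. So H_0 ≅ Z.
rank ∂_1 = 4, rank ∂_2 = 5 ⇒ b_1 = 10 − 4 − 5 = 1; all invariant factors of ∂_2 are 1 so no torsion. So H_1 ≅ Z.
rank ∂_2 = 5, rank ∂_3 = 0 ⇒ b_2 = 5 − 5 − 0 = 0. So H_2 ≅ 0.

H_0 ≅ Z,  H_1 ≅ Z,  H_2 = 0.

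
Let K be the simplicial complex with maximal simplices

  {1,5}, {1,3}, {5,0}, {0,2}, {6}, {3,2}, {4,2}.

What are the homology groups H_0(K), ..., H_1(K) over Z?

Order the vertices as 0 < 1 < 2 < 3 < 4 < 5 < 6. Listing each simplex with vertices in this order, K has dimension 1 with simplices:

  0-simplices (7): [0], [1], [2], [3], [4], [5], [6]
  1-simplices (6): [0,2], [0,5], [1,3], [1,5], [2,3], [2,4]

Hence C_0 ≅ Z^7, C_1 ≅ Z^6.

Boundary ∂_1: C_1 → C_0 maps an edge to its endpoints' difference, ∂[p,q] = q − p. For instance
  ∂[2,4] = [4] − [2].
The 7×6 boundary matrix has rank 5 and Smith normal form diag(1,1,1,1,1).

Reading off H_k = ker ∂_k / im ∂_{k+1}:

  H_0: rank C_0 − rank ∂_1 = 7 − 5 = 2, and the invariant factors of ∂_1 are all 1, so H_0 ≅ Z^2.
  H_1: rank ker ∂_1 − rank ∂_2 = (6 − 5) − 0 = 1, and there is no ∂_2, so H_1 ≅ Z.

H_0 = Z^2,  H_1 = Z.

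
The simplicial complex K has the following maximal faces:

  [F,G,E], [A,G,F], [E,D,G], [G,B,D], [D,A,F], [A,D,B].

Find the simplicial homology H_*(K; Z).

We work with the vertex ordering A < B < D < E < F < G. The simplices of K, each written with vertices in increasing order, are:

  0-simplices (6): A, B, D, E, F, G
  1-simplices (12): AB, AD, AF, AG, BD, BG, DE, DF, DG, EF, EG, FG
  2-simplices (6): ABD, ADF, AFG, BDG, DEG, EFG

giving chain groups C_0 ≅ Z^6, C_1 ≅ Z^12, C_2 ≅ Z^6.

The boundary map ∂_1: C_1 → C_0 sends each edge [p,q] (with p < q) to q − p. For instance
  ∂AD = D − A.
This gives a 6×12 integer matrix of rank 5; reducing to Smith normal form yields diagonal entries (1,1,1,1,1).

The boundary map ∂_2: C_2 → C_1 maps a triangle to the signed sum of its edges. For instance
  ∂AFG = FG − AG + AF,
  ∂BDG = DG − BG + BD.
The 12×6 boundary matrix has rank 6 and Smith normal form diag(1,1,1,1,1,1).

Now H_k = ker ∂_k / im ∂_{k+1}, so:

  H_0: rank C_0 − rank ∂_1 = 6 − 5 = 1, and the invariant factors of ∂_1 are all 1, so H_0 = Z.
  H_1: rank ker ∂_1 − rank ∂_2 = (12 − 5) − 6 = 1, and the invariant factors of ∂_2 are all 1, so H_1 = Z.
  H_2: rank ker ∂_2 − rank ∂_3 = (6 − 6) − 0 = 0, and there is no ∂_3, so H_2 = 0.

As a check, the Euler characteristic is 6 − 12 + 6 = 0, which agrees with 1 − 1 + 0 = 0.

H_0 = Z,  H_1 = Z,  H_2 = 0.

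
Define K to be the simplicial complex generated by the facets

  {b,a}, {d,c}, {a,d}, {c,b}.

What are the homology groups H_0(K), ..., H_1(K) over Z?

Order the vertices as a < b < c < d. Listing each simplex with vertices in this order, K has dimension 1 with simplices:

  0-simplices (4): a, b, c, d
  1-simplices (4): ab, ad, bc, cd

so the chain groups are C_0 ≅ Z^4, C_1 ≅ Z^4.

∂_1: C_1 → C_0 sends each edge [p,q] (with p < q) to q − p.
The 4×4 boundary matrix has rank 3 and Smith normal form diag(1,1,1).

Now H_k = ker ∂_k / im ∂_{k+1}, so:

  H_0: rank C_0 − rank ∂_1 = 4 − 3 = 1, and the invariant factors of ∂_1 are all 1, so H_0 = Z.
  H_1: rank ker ∂_1 − rank ∂_2 = (4 − 3) − 0 = 1, and there is no ∂_2, so H_1 = Z.

H_0 = Z,  H_1 = Z.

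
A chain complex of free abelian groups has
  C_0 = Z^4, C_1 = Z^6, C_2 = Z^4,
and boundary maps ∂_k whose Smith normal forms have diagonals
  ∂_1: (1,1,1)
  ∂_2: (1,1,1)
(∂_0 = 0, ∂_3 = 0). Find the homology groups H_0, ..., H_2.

H_0: b_0 = 4 − 0 − 3 = 1; torsion from ∂_1 factors > 1: none. So H_0 ≅ Z.
H_1: b_1 = 6 − 3 − 3 = 0; torsion from ∂_2 factors > 1: none. So H_1 ≅ 0.
H_2: b_2 = 4 − 3 − 0 = 1; torsion from ∂_3 factors > 1: none. So H_2 ≅ Z.

H_0 ≅ Z,  H_1 = 0,  H_2 ≅ Z.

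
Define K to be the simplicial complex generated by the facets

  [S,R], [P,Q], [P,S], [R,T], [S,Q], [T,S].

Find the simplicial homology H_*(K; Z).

Take the total order P < Q < R < S < T on the vertex set. Then K (dimension 1) consists of the simplices:

  0-simplices (5): P, Q, R, S, T
  1-simplices (6): PQ, PS, QS, RS, RT, ST

so the chain groups are C_0 ≅ Z^5, C_1 ≅ Z^6.

The boundary map ∂_1: C_1 → C_0 maps an edge to its endpoints' difference, ∂[p,q] = q − p. For instance
  ∂RT = T − R.
The resulting 5×6 matrix has rank 4, and its Smith normal form has invariant factors (1,1,1,1).

Reading off H_k = ker ∂_k / im ∂_{k+1}:

  H_0: rank C_0 − rank ∂_1 = 5 − 4 = 1, and the invariant factors of ∂_1 are all 1, so H_0 = Z.
  H_1: rank ker ∂_1 − rank ∂_2 = (6 − 4) − 0 = 2, and there is no ∂_2, so H_1 = Z^2.

H_0 ≅ Z,  H_1 ≅ Z^2.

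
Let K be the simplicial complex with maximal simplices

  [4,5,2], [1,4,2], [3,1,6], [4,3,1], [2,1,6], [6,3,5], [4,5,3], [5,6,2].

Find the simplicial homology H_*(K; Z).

Take the total order 1 < 2 < 3 < 4 < 5 < 6 on the vertex set. Then K (dimension 2) consists of the simplices:

  0-simplices (6): [1], [2], [3], [4], [5], [6]
  1-simplices (12): [1,2], [1,3], [1,4], [1,6], [2,4], [2,5], [2,6], [3,4], [3,5], [3,6], [4,5], [5,6]
  2-simplices (8): [1,2,4], [1,2,6], [1,3,4], [1,3,6], [2,4,5], [2,5,6], [3,4,5], [3,5,6]

giving chain groups C_0 ≅ Z^6, C_1 ≅ Z^12, C_2 ≅ Z^8.

The boundary map ∂_1: C_1 → C_0 is given by ∂[p,q] = [q] − [p].
The resulting 6×12 matrix has rank 5, and its Smith normal form has invariant factors (1,1,1,1,1).

The boundary map ∂_2: C_2 → C_1 acts by ∂[p,q,r] = [q,r] − [p,r] + [p,q]. For instance
  ∂[1,3,6] = [3,6] − [1,6] + [1,3],
  ∂[1,3,4] = [3,4] − [1,4] + [1,3].
This gives a 12×8 integer matrix of rank 7; reducing to Smith normal form yields diagonal entries (1,1,1,1,1,1,1).

From H_k ≅ ker(∂_k) / im(∂_{k+1}) we obtain:

  H_0: rank C_0 − rank ∂_1 = 6 − 5 = 1, and the invariant factors of ∂_1 are all 1, so H_0 ≅ Z.
  H_1: rank ker ∂_1 − rank ∂_2 = (12 − 5) − 7 = 0, and the invariant factors of ∂_2 are all 1, so H_1 ≅ 0.
  H_2: rank ker ∂_2 − rank ∂_3 = (8 − 7) − 0 = 1, and there is no ∂_3, so H_2 ≅ Z.

(K is a triangulation of the 2-sphere S^2.)

H_0 ≅ Z,  H_1 = 0,  H_2 ≅ Z.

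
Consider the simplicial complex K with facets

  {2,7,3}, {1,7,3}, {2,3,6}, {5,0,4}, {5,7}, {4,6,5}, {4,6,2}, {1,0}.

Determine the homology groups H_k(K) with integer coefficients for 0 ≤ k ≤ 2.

H_0 = Z,  H_1 = Z^2,  H_2 = 0.

K has 8 vertices, 15 edges, 6 triangles.
rank ∂_0 = 0, rank ∂_1 = 7 ⇒ b_0 = 8 − 0 − 7 = 1; all invariant factors of ∂_1 are 1 so no torsion. So H_0 ≅ Z.
rank ∂_1 = 7, rank ∂_2 = 6 ⇒ b_1 = 15 − 7 − 6 = 2; all invariant factors of ∂_2 are 1 so no torsion. So H_1 ≅ Z^2.
rank ∂_2 = 6, rank ∂_3 = 0 ⇒ b_2 = 6 − 6 − 0 = 0. So H_2 ≅ 0.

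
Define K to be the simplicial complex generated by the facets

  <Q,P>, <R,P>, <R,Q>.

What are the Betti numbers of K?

We work with the vertex ordering P < Q < R. The simplices of K, each written with vertices in increasing order, are:

  0-simplices (3): P, Q, R
  1-simplices (3): PQ, PR, QR

Hence C_0 ≅ Z^3, C_1 ≅ Z^3.

Boundary ∂_1: C_1 → C_0 is given by ∂[p,q] = [q] − [p].
The resulting 3×3 matrix has rank 2, and its Smith normal form has invariant factors (1,1).

Now H_k = ker ∂_k / im ∂_{k+1}, so:

  H_0: rank C_0 − rank ∂_1 = 3 − 2 = 1, and the invariant factors of ∂_1 are all 1, so H_0 ≅ Z.
  H_1: rank ker ∂_1 − rank ∂_2 = (3 − 2) − 0 = 1, and there is no ∂_2, so H_1 ≅ Z.

As a check, the Euler characteristic is 3 − 3 = 0, which agrees with 1 − 1 = 0.
(K is a triangulation of the circle S^1.)

Hence the Betti numbers are b_0 = 1, b_1 = 1.

b_0 = 1, b_1 = 1.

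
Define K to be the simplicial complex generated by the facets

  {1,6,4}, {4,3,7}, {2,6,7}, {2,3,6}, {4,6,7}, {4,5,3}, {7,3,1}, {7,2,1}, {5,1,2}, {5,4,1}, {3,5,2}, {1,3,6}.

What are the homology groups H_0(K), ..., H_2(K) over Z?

Order the vertices as 1 < 2 < 3 < 4 < 5 < 6 < 7. Listing each simplex with vertices in this order, K has dimension 2 with simplices:

  0-simplices (7): [1], [2], [3], [4], [5], [6], [7]
  1-simplices (18): [1,2], [1,3], [1,4], [1,5], [1,6], [1,7], [2,3], [2,5], [2,6], [2,7], [3,4], [3,5], [3,6], [3,7], [4,5], [4,6], [4,7], [6,7]
  2-simplices (12): [1,2,5], [1,2,7], [1,3,6], [1,3,7], [1,4,5], [1,4,6], [2,3,5], [2,3,6], [2,6,7], [3,4,5], [3,4,7], [4,6,7]

giving chain groups C_0 ≅ Z^7, C_1 ≅ Z^18, C_2 ≅ Z^12.

∂_1: C_1 → C_0 sends each edge [p,q] (with p < q) to q − p.
As a 7×18 matrix over Z this has rank 6, with invariant factors (1,1,1,1,1,1).

∂_2: C_2 → C_1 maps a triangle to the signed sum of its edges. For instance
  ∂[1,2,5] = [2,5] − [1,5] + [1,2],
  ∂[3,4,7] = [4,7] − [3,7] + [3,4].
As a 18×12 matrix over Z this has rank 12, with invariant factors (1,1,1,1,1,1,1,1,1,1,1,2).

Computing H_k = (kernel of ∂_k) / (image of ∂_{k+1}):

  H_0: rank C_0 − rank ∂_1 = 7 − 6 = 1, and the invariant factors of ∂_1 are all 1, so H_0 ≅ Z.
  H_1: rank ker ∂_1 − rank ∂_2 = (18 − 6) − 12 = 0, and ∂_2 has invariant factor 2 > 1, so H_1 ≅ Z/2Z.
  H_2: rank ker ∂_2 − rank ∂_3 = (12 − 12) − 0 = 0, and there is no ∂_3, so H_2 ≅ 0.

As a check, the Euler characteristic is 7 − 18 + 12 = 1, which agrees with 1 − 0 + 0 = 1.

H_0 = Z,  H_1 = Z/2Z,  H_2 = 0.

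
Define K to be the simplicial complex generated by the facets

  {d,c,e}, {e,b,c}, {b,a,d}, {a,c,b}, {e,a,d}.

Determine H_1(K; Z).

H_1 = Z.

K has 5 vertices, 10 edges, 5 triangles.
rank ∂_1 = 4, rank ∂_2 = 5 ⇒ b_1 = 10 − 4 − 5 = 1; all invariant factors of ∂_2 are 1 so no torsion. So H_1 = Z.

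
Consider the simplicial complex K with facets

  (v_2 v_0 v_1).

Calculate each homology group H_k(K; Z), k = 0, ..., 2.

Fix the vertex order v_0 < v_1 < v_2 and write every simplex with vertices in increasing order. Then dim K = 2 and the simplices of K are:

  0-simplices (3): [v_0], [v_1], [v_2]
  1-simplices (3): [v_0,v_1], [v_0,v_2], [v_1,v_2]
  2-simplices (1): [v_0,v_1,v_2]

giving chain groups C_0 ≅ Z^3, C_1 ≅ Z^3, C_2 ≅ Z^1.

Boundary ∂_1: C_1 → C_0 maps an edge to its endpoints' difference, ∂[p,q] = q − p. For instance
  ∂[v_0,v_1] = [v_1] − [v_0].
The 3×3 boundary matrix has rank 2 and Smith normal form diag(1,1).

Boundary ∂_2: C_2 → C_1 acts by ∂[p,q,r] = [q,r] − [p,r] + [p,q]. For instance
  ∂[v_0,v_1,v_2] = [v_1,v_2] − [v_0,v_2] + [v_0,v_1].
The 3×1 boundary matrix has rank 1 and Smith normal form diag(1).

Reading off H_k = ker ∂_k / im ∂_{k+1}:

  H_0: rank C_0 − rank ∂_1 = 3 − 2 = 1, and the invariant factors of ∂_1 are all 1, so H_0 = Z.
  H_1: rank ker ∂_1 − rank ∂_2 = (3 − 2) − 1 = 0, and the invariant factors of ∂_2 are all 1, so H_1 = 0.
  H_2: rank ker ∂_2 − rank ∂_3 = (1 − 1) − 0 = 0, and there is no ∂_3, so H_2 = 0.

H_0 ≅ Z,  H_1 = 0,  H_2 = 0.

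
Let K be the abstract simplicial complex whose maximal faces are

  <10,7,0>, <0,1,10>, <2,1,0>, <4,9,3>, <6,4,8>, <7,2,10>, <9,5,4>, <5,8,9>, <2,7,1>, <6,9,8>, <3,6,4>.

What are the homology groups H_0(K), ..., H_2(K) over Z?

H_0 = Z^2,  H_1 = Z^2,  H_2 = 0.

Fix the vertex order 0 < 1 < 2 < 3 < 4 < 5 < 6 < 7 < 8 < 9 < 10 and write every simplex with vertices in increasing order. Then dim K = 2 and the simplices of K are:

  0-simplices (11): [0], [1], [2], [3], [4], [5], [6], [7], [8], [9], [10]
  1-simplices (22): [0,1], [0,2], [0,7], [0,10], [1,2], [1,7], [1,10], [2,7], [2,10], [3,4], [3,6], [3,9], [4,5], [4,6], [4,8], [4,9], [5,8], [5,9], [6,8], [6,9], [7,10], [8,9]
  2-simplices (11): [0,1,2], [0,1,10], [0,7,10], [1,2,7], [2,7,10], [3,4,6], [3,4,9], [4,5,9], [4,6,8], [5,8,9], [6,8,9]

so the chain groups are C_0 ≅ Z^11, C_1 ≅ Z^22, C_2 ≅ Z^11.

∂_1: C_1 → C_0 maps an edge to its endpoints' difference, ∂[p,q] = q − p.
The resulting 11×22 matrix has rank 9, and its Smith normal form has invariant factors (1,1,1,1,1,1,1,1,1).

The boundary map ∂_2: C_2 → C_1 maps a triangle to the signed sum of its edges. For instance
  ∂[0,7,10] = [7,10] − [0,10] + [0,7],
  ∂[0,1,10] = [1,10] − [0,10] + [0,1].
This gives a 22×11 integer matrix of rank 11; reducing to Smith normal form yields diagonal entries (1,1,1,1,1,1,1,1,1,1,1).

Now H_k = ker ∂_k / im ∂_{k+1}, so:

  H_0: rank C_0 − rank ∂_1 = 11 − 9 = 2, and the invariant factors of ∂_1 are all 1, so H_0 = Z^2.
  H_1: rank ker ∂_1 − rank ∂_2 = (22 − 9) − 11 = 2, and the invariant factors of ∂_2 are all 1, so H_1 = Z^2.
  H_2: rank ker ∂_2 − rank ∂_3 = (11 − 11) − 0 = 0, and there is no ∂_3, so H_2 = 0.

As a check, the Euler characteristic is 11 − 22 + 11 = 0, which agrees with 2 − 2 + 0 = 0.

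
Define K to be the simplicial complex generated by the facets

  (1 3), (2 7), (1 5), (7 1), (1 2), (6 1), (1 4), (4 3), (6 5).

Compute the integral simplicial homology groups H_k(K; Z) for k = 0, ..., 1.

Order the vertices as 1 < 2 < 3 < 4 < 5 < 6 < 7. Listing each simplex with vertices in this order, K has dimension 1 with simplices:

  0-simplices (7): [1], [2], [3], [4], [5], [6], [7]
  1-simplices (9): [1,2], [1,3], [1,4], [1,5], [1,6], [1,7], [2,7], [3,4], [5,6]

so the chain groups are C_0 ≅ Z^7, C_1 ≅ Z^9.

Boundary ∂_1: C_1 → C_0 maps an edge to its endpoints' difference, ∂[p,q] = q − p. For instance
  ∂[1,2] = [2] − [1].
The resulting 7×9 matrix has rank 6, and its Smith normal form has invariant factors (1,1,1,1,1,1).

From H_k ≅ ker(∂_k) / im(∂_{k+1}) we obtain:

  H_0: rank C_0 − rank ∂_1 = 7 − 6 = 1, and the invariant factors of ∂_1 are all 1, so H_0 = Z.
  H_1: rank ker ∂_1 − rank ∂_2 = (9 − 6) − 0 = 3, and there is no ∂_2, so H_1 = Z^3.

As a check, the Euler characteristic is 7 − 9 = -2, which agrees with 1 − 3 = -2.
(K is a triangulation of a wedge of 3 circles.)

H_0 ≅ Z,  H_1 ≅ Z^3.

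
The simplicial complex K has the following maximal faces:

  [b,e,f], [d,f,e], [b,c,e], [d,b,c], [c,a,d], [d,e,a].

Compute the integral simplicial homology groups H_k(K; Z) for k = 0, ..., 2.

We work with the vertex ordering a < b < c < d < e < f. The simplices of K, each written with vertices in increasing order, are:

  0-simplices (6): a, b, c, d, e, f
  1-simplices (12): ac, ad, ae, bc, bd, be, bf, cd, ce, de, df, ef
  2-simplices (6): acd, ade, bcd, bce, bef, def

giving chain groups C_0 ≅ Z^6, C_1 ≅ Z^12, C_2 ≅ Z^6.

Boundary ∂_1: C_1 → C_0 sends each edge [p,q] (with p < q) to q − p.
The 6×12 boundary matrix has rank 5 and Smith normal form diag(1,1,1,1,1).

∂_2: C_2 → C_1 maps a triangle to the signed sum of its edges. For instance
  ∂acd = cd − ad + ac,
  ∂def = ef − df + de.
As a 12×6 matrix over Z this has rank 6, with invariant factors (1,1,1,1,1,1).

From H_k ≅ ker(∂_k) / im(∂_{k+1}) we obtain:

  H_0: rank C_0 − rank ∂_1 = 6 − 5 = 1, and the invariant factors of ∂_1 are all 1, so H_0 ≅ Z.
  H_1: rank ker ∂_1 − rank ∂_2 = (12 − 5) − 6 = 1, and the invariant factors of ∂_2 are all 1, so H_1 ≅ Z.
  H_2: rank ker ∂_2 − rank ∂_3 = (6 − 6) − 0 = 0, and there is no ∂_3, so H_2 ≅ 0.

H_0 = Z,  H_1 = Z,  H_2 = 0.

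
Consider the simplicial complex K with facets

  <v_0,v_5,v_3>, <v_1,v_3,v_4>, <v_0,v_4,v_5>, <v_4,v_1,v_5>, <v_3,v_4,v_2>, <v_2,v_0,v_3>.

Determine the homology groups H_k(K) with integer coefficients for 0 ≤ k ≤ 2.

H_0 = Z,  H_1 = Z,  H_2 = 0.

K has 6 vertices, 12 edges, 6 triangles.
rank ∂_0 = 0, rank ∂_1 = 5 ⇒ b_0 = 6 − 0 − 5 = 1; all invariant factors of ∂_1 are 1 so no torsion. So H_0 = Z.
rank ∂_1 = 5, rank ∂_2 = 6 ⇒ b_1 = 12 − 5 − 6 = 1; all invariant factors of ∂_2 are 1 so no torsion. So H_1 = Z.
rank ∂_2 = 6, rank ∂_3 = 0 ⇒ b_2 = 6 − 6 − 0 = 0. So H_2 = 0.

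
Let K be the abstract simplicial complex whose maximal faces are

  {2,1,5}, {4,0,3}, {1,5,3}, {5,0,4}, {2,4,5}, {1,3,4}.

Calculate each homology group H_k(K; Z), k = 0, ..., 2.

H_0 ≅ Z,  H_1 ≅ Z,  H_2 = 0.

We work with the vertex ordering 0 < 1 < 2 < 3 < 4 < 5. The simplices of K, each written with vertices in increasing order, are:

  0-simplices (6): [0], [1], [2], [3], [4], [5]
  1-simplices (12): [0,3], [0,4], [0,5], [1,2], [1,3], [1,4], [1,5], [2,4], [2,5], [3,4], [3,5], [4,5]
  2-simplices (6): [0,3,4], [0,4,5], [1,2,5], [1,3,4], [1,3,5], [2,4,5]

giving chain groups C_0 ≅ Z^6, C_1 ≅ Z^12, C_2 ≅ Z^6.

The boundary map ∂_1: C_1 → C_0 is given by ∂[p,q] = [q] − [p]. For instance
  ∂[0,5] = [5] − [0].
This gives a 6×12 integer matrix of rank 5; reducing to Smith normal form yields diagonal entries (1,1,1,1,1).

The boundary map ∂_2: C_2 → C_1 maps a triangle to the signed sum of its edges. For instance
  ∂[1,3,5] = [3,5] − [1,5] + [1,3],
  ∂[0,4,5] = [4,5] − [0,5] + [0,4].
The 12×6 boundary matrix has rank 6 and Smith normal form diag(1,1,1,1,1,1).

Reading off H_k = ker ∂_k / im ∂_{k+1}:

  H_0: rank C_0 − rank ∂_1 = 6 − 5 = 1, and the invariant factors of ∂_1 are all 1, so H_0 ≅ Z.
  H_1: rank ker ∂_1 − rank ∂_2 = (12 − 5) − 6 = 1, and the invariant factors of ∂_2 are all 1, so H_1 ≅ Z.
  H_2: rank ker ∂_2 − rank ∂_3 = (6 − 6) − 0 = 0, and there is no ∂_3, so H_2 ≅ 0.

(K is a triangulation of the cylinder S^1 x I.)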